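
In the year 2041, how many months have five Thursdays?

4

A month has five Thursdays exactly when Thursday falls within its first (length − 28) days.
Jan: 31 days, starts Tue → 5 of Tue, Wed, Thu ✓
Feb: 28 days, starts Fri → 5 of (none)
Mar: 31 days, starts Fri → 5 of Fri, Sat, Sun
Apr: 30 days, starts Mon → 5 of Mon, Tue
May: 31 days, starts Wed → 5 of Wed, Thu, Fri ✓
Jun: 30 days, starts Sat → 5 of Sat, Sun
Jul: 31 days, starts Mon → 5 of Mon, Tue, Wed
Aug: 31 days, starts Thu → 5 of Thu, Fri, Sat ✓
Sep: 30 days, starts Sun → 5 of Sun, Mon
Oct: 31 days, starts Tue → 5 of Tue, Wed, Thu ✓
Nov: 30 days, starts Fri → 5 of Fri, Sat
Dec: 31 days, starts Sun → 5 of Sun, Mon, Tue
Months with five Thursdays: Jan, May, Aug, Oct.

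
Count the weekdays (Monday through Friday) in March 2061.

Mar 1, 2061 is a Tuesday.
The range spans 31 days (inclusive of both endpoints).
31 = 7 × 4 + 3, so there are 4 full weeks plus 3 extra days.
Each full week contributes 5 weekdays (Mon–Fri): 4 × 5 = 20.
The 3 extra days are Tue, Wed, Thu — 3 of them qualify.
Total: 20 + 3 = 23.

23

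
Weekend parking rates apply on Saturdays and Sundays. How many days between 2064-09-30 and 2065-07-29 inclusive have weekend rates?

2064-09-30 is a Tuesday.
The range spans 303 days (inclusive of both endpoints).
303 = 7 × 43 + 2, so there are 43 full weeks plus 2 extra days.
Each full week contributes 2 weekend days (Sat, Sun): 43 × 2 = 86.
The 2 extra days are Tuesday, Wednesday — none qualify.
Total: 86 + 0 = 86.

86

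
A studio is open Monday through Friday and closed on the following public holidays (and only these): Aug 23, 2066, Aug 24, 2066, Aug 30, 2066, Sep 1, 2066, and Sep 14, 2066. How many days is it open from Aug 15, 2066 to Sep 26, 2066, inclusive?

25 working days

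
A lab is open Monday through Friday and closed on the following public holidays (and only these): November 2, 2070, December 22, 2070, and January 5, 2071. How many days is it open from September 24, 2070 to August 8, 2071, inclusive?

226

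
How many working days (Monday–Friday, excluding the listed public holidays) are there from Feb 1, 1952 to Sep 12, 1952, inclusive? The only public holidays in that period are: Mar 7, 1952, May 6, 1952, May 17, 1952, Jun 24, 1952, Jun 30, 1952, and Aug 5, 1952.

Feb 1, 1952 is a Friday.
From Feb 1, 1952 to Sep 12, 1952 is 225 days inclusive.
225 = 7 × 32 + 1, so there are 32 full weeks plus 1 extra day.
Each full week contributes 5 weekdays (Mon–Fri): 32 × 5 = 160.
The 1 extra day is Fri — 1 of them qualifies.
Total: 160 + 1 = 161.
Holidays: Mar 7, 1952 (Fri); May 6, 1952 (Tue); May 17, 1952 (Sat); Jun 24, 1952 (Tue); Jun 30, 1952 (Mon); Aug 5, 1952 (Tue).
5 of the 6 holidays fall on weekdays; the rest are weekends and were already excluded.
Business days: 161 − 5 = 156.

156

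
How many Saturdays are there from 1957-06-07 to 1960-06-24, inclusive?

1957-06-07 is a Friday.
The range spans 1114 days (inclusive of both endpoints).
1114 = 7 × 159 + 1, so there are 159 full weeks plus 1 extra day.
Each full week contributes one Saturday: 159 so far.
The 1 extra day is Fri — none qualify.
Total: 159 + 0 = 159.

159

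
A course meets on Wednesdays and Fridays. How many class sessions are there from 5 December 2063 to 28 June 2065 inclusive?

5 December 2063 is a Wednesday.
The range spans 572 days (inclusive of both endpoints).
572 = 7 × 81 + 5, so there are 81 full weeks plus 5 extra days.
Each full week contributes 2 days from the set (Wed, Fri): 81 × 2 = 162.
The 5 extra days are Wednesday, Thursday, Friday, Saturday, Sunday — 2 of them qualify.
Total: 162 + 2 = 164.

164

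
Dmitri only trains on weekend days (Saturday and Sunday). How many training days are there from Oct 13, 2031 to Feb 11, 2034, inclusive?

243

Oct 13, 2031 is a Monday.
That's 853 days from start to end, counting both.
853 = 7 × 121 + 6, so there are 121 full weeks plus 6 extra days.
Each full week contributes 2 weekend days (Sat, Sun): 121 × 2 = 242.
The 6 extra days are Monday, Tuesday, Wednesday, Thursday, Friday, Saturday — 1 of them qualifies.
Total: 242 + 1 = 243.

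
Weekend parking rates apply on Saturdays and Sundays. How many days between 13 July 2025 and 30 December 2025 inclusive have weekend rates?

13 July 2025 is a Sunday.
From 13 July 2025 to 30 December 2025 is 171 days inclusive.
171 = 7 × 24 + 3, so there are 24 full weeks plus 3 extra days.
Each full week contributes 2 weekend days (Sat, Sun): 24 × 2 = 48.
The 3 extra days are Sun, Mon, Tue — 1 of them qualifies.
Total: 48 + 1 = 49.

49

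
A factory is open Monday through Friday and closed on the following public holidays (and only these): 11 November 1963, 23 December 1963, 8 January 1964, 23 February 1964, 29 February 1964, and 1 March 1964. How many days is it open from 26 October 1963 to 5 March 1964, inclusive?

91 business days

26 October 1963 is a Saturday.
That's 132 days from start to end, counting both.
132 = 7 × 18 + 6, so there are 18 full weeks plus 6 extra days.
Each full week contributes 5 weekdays (Mon–Fri): 18 × 5 = 90.
The 6 extra days are Sat, Sun, Mon, Tue, Wed, Thu — 4 of them qualify.
Total: 90 + 4 = 94.
Holidays: 11 November 1963 (Mon); 23 December 1963 (Mon); 8 January 1964 (Wed); 23 February 1964 (Sun); 29 February 1964 (Sat); 1 March 1964 (Sun).
3 of the 6 holidays fall on weekdays; the rest are weekends and were already excluded.
Business days: 94 − 3 = 91.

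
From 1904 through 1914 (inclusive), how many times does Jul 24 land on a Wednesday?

Day of week of July 24 in each year:
1904: Sun, 1905: Mon, 1906: Tue, 1907: Wed ✓, 1908: Fri, 1909: Sat, 1910: Sun, 1911: Mon, 1912: Wed ✓, 1913: Thu, 1914: Fri
Wednesdays: 1907, 1912.

2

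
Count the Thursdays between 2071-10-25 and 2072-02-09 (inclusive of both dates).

2071-10-25 is a Sunday.
From 2071-10-25 to 2072-02-09 is 108 days inclusive.
108 = 7 × 15 + 3, so there are 15 full weeks plus 3 extra days.
Each full week contributes one Thursday: 15 so far.
The 3 extra days are Sun, Mon, Tue — none qualify.
Total: 15 + 0 = 15.

15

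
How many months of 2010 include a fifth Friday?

5

A month has five Fridays exactly when Friday falls within its first (length − 28) days.
Jan: 31 days, starts Fri → 5 of Fri, Sat, Sun ✓
Feb: 28 days, starts Mon → 5 of (none)
Mar: 31 days, starts Mon → 5 of Mon, Tue, Wed
Apr: 30 days, starts Thu → 5 of Thu, Fri ✓
May: 31 days, starts Sat → 5 of Sat, Sun, Mon
Jun: 30 days, starts Tue → 5 of Tue, Wed
Jul: 31 days, starts Thu → 5 of Thu, Fri, Sat ✓
Aug: 31 days, starts Sun → 5 of Sun, Mon, Tue
Sep: 30 days, starts Wed → 5 of Wed, Thu
Oct: 31 days, starts Fri → 5 of Fri, Sat, Sun ✓
Nov: 30 days, starts Mon → 5 of Mon, Tue
Dec: 31 days, starts Wed → 5 of Wed, Thu, Fri ✓
Months with five Fridays: Jan, Apr, Jul, Oct, Dec.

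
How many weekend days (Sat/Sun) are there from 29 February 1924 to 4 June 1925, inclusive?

132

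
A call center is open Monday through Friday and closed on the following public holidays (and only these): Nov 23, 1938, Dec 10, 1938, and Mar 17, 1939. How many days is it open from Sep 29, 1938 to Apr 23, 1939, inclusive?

Sep 29, 1938 is a Thursday.
From Sep 29, 1938 to Apr 23, 1939 is 207 days inclusive.
207 = 7 × 29 + 4, so there are 29 full weeks plus 4 extra days.
Each full week contributes 5 weekdays (Mon–Fri): 29 × 5 = 145.
The 4 extra days are Thursday, Friday, Saturday, Sunday — 2 of them qualify.
Total: 145 + 2 = 147.
Holidays: Nov 23, 1938 (Wed); Dec 10, 1938 (Sat); Mar 17, 1939 (Fri).
2 of the 3 holidays fall on weekdays; the rest are weekends and were already excluded.
Business days: 147 − 2 = 145.

145 business days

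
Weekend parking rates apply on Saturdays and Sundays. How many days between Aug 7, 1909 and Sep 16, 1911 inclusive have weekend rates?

Aug 7, 1909 is a Saturday.
The range spans 771 days (inclusive of both endpoints).
771 = 7 × 110 + 1, so there are 110 full weeks plus 1 extra day.
Each full week contributes 2 weekend days (Sat, Sun): 110 × 2 = 220.
The 1 extra day is Sat — 1 of them qualifies.
Total: 220 + 1 = 221.

221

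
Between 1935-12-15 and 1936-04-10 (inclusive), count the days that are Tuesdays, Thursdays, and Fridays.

1935-12-15 is a Sunday.
That's 118 days from start to end, counting both.
118 = 7 × 16 + 6, so there are 16 full weeks plus 6 extra days.
Each full week contributes 3 days from the set (Tue, Thu, Fri): 16 × 3 = 48.
The 6 extra days are Sun, Mon, Tue, Wed, Thu, Fri — 3 of them qualify.
Total: 48 + 3 = 51.

51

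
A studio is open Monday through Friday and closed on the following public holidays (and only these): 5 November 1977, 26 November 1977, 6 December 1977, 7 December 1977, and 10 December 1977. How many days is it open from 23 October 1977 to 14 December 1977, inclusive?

36

23 October 1977 is a Sunday.
The range spans 53 days (inclusive of both endpoints).
53 = 7 × 7 + 4, so there are 7 full weeks plus 4 extra days.
Each full week contributes 5 weekdays (Mon–Fri): 7 × 5 = 35.
The 4 extra days are Sun, Mon, Tue, Wed — 3 of them qualify.
Total: 35 + 3 = 38.
Holidays: 5 November 1977 (Sat); 26 November 1977 (Sat); 6 December 1977 (Tue); 7 December 1977 (Wed); 10 December 1977 (Sat).
2 of the 5 holidays fall on weekdays; the rest are weekends and were already excluded.
Business days: 38 − 2 = 36.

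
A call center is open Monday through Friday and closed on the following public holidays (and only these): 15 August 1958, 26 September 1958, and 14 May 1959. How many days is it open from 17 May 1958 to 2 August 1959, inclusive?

17 May 1958 is a Saturday.
The range spans 443 days (inclusive of both endpoints).
443 = 7 × 63 + 2, so there are 63 full weeks plus 2 extra days.
Each full week contributes 5 weekdays (Mon–Fri): 63 × 5 = 315.
The 2 extra days are Sat, Sun — none qualify.
Total: 315 + 0 = 315.
Holidays: 15 August 1958 (Fri); 26 September 1958 (Fri); 14 May 1959 (Thu).
All 3 holidays fall on weekdays, so subtract 3.
Business days: 315 − 3 = 312.

312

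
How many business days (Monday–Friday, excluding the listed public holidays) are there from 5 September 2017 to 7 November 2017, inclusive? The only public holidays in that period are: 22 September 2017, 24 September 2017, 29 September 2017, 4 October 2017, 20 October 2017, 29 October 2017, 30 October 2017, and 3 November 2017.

40 business days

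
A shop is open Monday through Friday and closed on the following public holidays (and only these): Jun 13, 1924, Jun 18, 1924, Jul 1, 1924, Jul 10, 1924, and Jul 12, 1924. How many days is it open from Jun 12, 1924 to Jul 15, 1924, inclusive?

20

Jun 12, 1924 is a Thursday.
The range spans 34 days (inclusive of both endpoints).
34 = 7 × 4 + 6, so there are 4 full weeks plus 6 extra days.
Each full week contributes 5 weekdays (Mon–Fri): 4 × 5 = 20.
The 6 extra days are Thu, Fri, Sat, Sun, Mon, Tue — 4 of them qualify.
Total: 20 + 4 = 24.
Holidays: Jun 13, 1924 (Fri); Jun 18, 1924 (Wed); Jul 1, 1924 (Tue); Jul 10, 1924 (Thu); Jul 12, 1924 (Sat).
4 of the 5 holidays fall on weekdays; the rest are weekends and were already excluded.
Business days: 24 − 4 = 20.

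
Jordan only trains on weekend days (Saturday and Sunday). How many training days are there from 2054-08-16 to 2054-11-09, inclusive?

25

2054-08-16 is a Sunday.
That's 86 days from start to end, counting both.
86 = 7 × 12 + 2, so there are 12 full weeks plus 2 extra days.
Each full week contributes 2 weekend days (Sat, Sun): 12 × 2 = 24.
The 2 extra days are Sunday, Monday — 1 of them qualifies.
Total: 24 + 1 = 25.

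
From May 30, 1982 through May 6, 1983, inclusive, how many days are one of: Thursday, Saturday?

May 30, 1982 is a Sunday.
The range spans 342 days (inclusive of both endpoints).
342 = 7 × 48 + 6, so there are 48 full weeks plus 6 extra days.
Each full week contributes 2 days from the set (Thu, Sat): 48 × 2 = 96.
The 6 extra days are Sun, Mon, Tue, Wed, Thu, Fri — 1 of them qualifies.
Total: 96 + 1 = 97.

97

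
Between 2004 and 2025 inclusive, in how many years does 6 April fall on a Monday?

Day of week of April 6 in each year:
2004: Tue, 2005: Wed, 2006: Thu, 2007: Fri, 2008: Sun, 2009: Mon ✓, 2010: Tue, 2011: Wed, 2012: Fri, 2013: Sat, 2014: Sun, 2015: Mon ✓, 2016: Wed, 2017: Thu, 2018: Fri, 2019: Sat, 2020: Mon ✓, 2021: Tue, 2022: Wed, 2023: Thu, 2024: Sat, 2025: Sun
Mondays: 2009, 2015, 2020.

3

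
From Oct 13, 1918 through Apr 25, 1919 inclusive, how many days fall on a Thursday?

Oct 13, 1918 is a Sunday.
From Oct 13, 1918 to Apr 25, 1919 is 195 days inclusive.
195 = 7 × 27 + 6, so there are 27 full weeks plus 6 extra days.
Each full week contributes one Thursday: 27 so far.
The 6 extra days are Sunday, Monday, Tuesday, Wednesday, Thursday, Friday — 1 of them qualifies.
Total: 27 + 1 = 28.

28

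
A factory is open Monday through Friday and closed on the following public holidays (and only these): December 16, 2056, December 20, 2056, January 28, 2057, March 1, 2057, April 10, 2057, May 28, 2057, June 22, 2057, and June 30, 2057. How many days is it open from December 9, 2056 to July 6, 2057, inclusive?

December 9, 2056 is a Saturday.
That's 210 days from start to end, counting both.
210 = 7 × 30, so the span is exactly 30 full weeks.
Each full week contributes 5 weekdays (Mon–Fri): 30 × 5 = 150.
Total: 150.
Holidays: December 16, 2056 (Sat); December 20, 2056 (Wed); January 28, 2057 (Sun); March 1, 2057 (Thu); April 10, 2057 (Tue); May 28, 2057 (Mon); June 22, 2057 (Fri); June 30, 2057 (Sat).
5 of the 8 holidays fall on weekdays; the rest are weekends and were already excluded.
Business days: 150 − 5 = 145.

145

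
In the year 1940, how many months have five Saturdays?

4

A month has five Saturdays exactly when Saturday falls within its first (length − 28) days.
Jan: 31 days, starts Mon → 5 of Mon, Tue, Wed
Feb: 29 days, starts Thu → 5 of Thu
Mar: 31 days, starts Fri → 5 of Fri, Sat, Sun ✓
Apr: 30 days, starts Mon → 5 of Mon, Tue
May: 31 days, starts Wed → 5 of Wed, Thu, Fri
Jun: 30 days, starts Sat → 5 of Sat, Sun ✓
Jul: 31 days, starts Mon → 5 of Mon, Tue, Wed
Aug: 31 days, starts Thu → 5 of Thu, Fri, Sat ✓
Sep: 30 days, starts Sun → 5 of Sun, Mon
Oct: 31 days, starts Tue → 5 of Tue, Wed, Thu
Nov: 30 days, starts Fri → 5 of Fri, Sat ✓
Dec: 31 days, starts Sun → 5 of Sun, Mon, Tue
Months with five Saturdays: Mar, Jun, Aug, Nov.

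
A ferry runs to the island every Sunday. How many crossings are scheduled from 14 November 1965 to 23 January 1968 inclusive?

115

14 November 1965 is a Sunday.
The range spans 801 days (inclusive of both endpoints).
801 = 7 × 114 + 3, so there are 114 full weeks plus 3 extra days.
Each full week contributes one Sunday: 114 so far.
The 3 extra days are Sun, Mon, Tue — 1 of them qualifies.
Total: 114 + 1 = 115.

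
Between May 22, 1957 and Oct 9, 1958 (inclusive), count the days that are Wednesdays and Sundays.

May 22, 1957 is a Wednesday.
That's 506 days from start to end, counting both.
506 = 7 × 72 + 2, so there are 72 full weeks plus 2 extra days.
Each full week contributes 2 days from the set (Wed, Sun): 72 × 2 = 144.
The 2 extra days are Wed, Thu — 1 of them qualifies.
Total: 144 + 1 = 145.

145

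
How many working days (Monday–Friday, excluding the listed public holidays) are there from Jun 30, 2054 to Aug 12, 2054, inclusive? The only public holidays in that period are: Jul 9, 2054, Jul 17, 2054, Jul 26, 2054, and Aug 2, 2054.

Jun 30, 2054 is a Tuesday.
That's 44 days from start to end, counting both.
44 = 7 × 6 + 2, so there are 6 full weeks plus 2 extra days.
Each full week contributes 5 weekdays (Mon–Fri): 6 × 5 = 30.
The 2 extra days are Tuesday, Wednesday — 2 of them qualify.
Total: 30 + 2 = 32.
Holidays: Jul 9, 2054 (Thu); Jul 17, 2054 (Fri); Jul 26, 2054 (Sun); Aug 2, 2054 (Sun).
2 of the 4 holidays fall on weekdays; the rest are weekends and were already excluded.
Business days: 32 − 2 = 30.

30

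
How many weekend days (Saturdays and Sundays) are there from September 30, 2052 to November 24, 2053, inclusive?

120

September 30, 2052 is a Monday.
The range spans 421 days (inclusive of both endpoints).
421 = 7 × 60 + 1, so there are 60 full weeks plus 1 extra day.
Each full week contributes 2 weekend days (Sat, Sun): 60 × 2 = 120.
The 1 extra day is Monday — none qualify.
Total: 120 + 0 = 120.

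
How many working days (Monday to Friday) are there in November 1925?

1925-11-01 is a Sunday.
That's 30 days from start to end, counting both.
30 = 7 × 4 + 2, so there are 4 full weeks plus 2 extra days.
Each full week contributes 5 weekdays (Mon–Fri): 4 × 5 = 20.
The 2 extra days are Sun, Mon — 1 of them qualifies.
Total: 20 + 1 = 21.

21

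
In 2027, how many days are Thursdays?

1 January 2027 is a Friday.
That's 365 days from start to end, counting both.
365 = 7 × 52 + 1, so there are 52 full weeks plus 1 extra day.
Each full week contributes one Thursday: 52 so far.
The 1 extra day is Fri — none qualify.
Total: 52 + 0 = 52.

52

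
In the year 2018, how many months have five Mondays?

A month has five Mondays exactly when Monday falls within its first (length − 28) days.
Jan: 31 days, starts Mon → 5 of Mon, Tue, Wed ✓
Feb: 28 days, starts Thu → 5 of (none)
Mar: 31 days, starts Thu → 5 of Thu, Fri, Sat
Apr: 30 days, starts Sun → 5 of Sun, Mon ✓
May: 31 days, starts Tue → 5 of Tue, Wed, Thu
Jun: 30 days, starts Fri → 5 of Fri, Sat
Jul: 31 days, starts Sun → 5 of Sun, Mon, Tue ✓
Aug: 31 days, starts Wed → 5 of Wed, Thu, Fri
Sep: 30 days, starts Sat → 5 of Sat, Sun
Oct: 31 days, starts Mon → 5 of Mon, Tue, Wed ✓
Nov: 30 days, starts Thu → 5 of Thu, Fri
Dec: 31 days, starts Sat → 5 of Sat, Sun, Mon ✓
Months with five Mondays: Jan, Apr, Jul, Oct, Dec.

5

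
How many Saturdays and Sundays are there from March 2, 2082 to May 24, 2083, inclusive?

128

March 2, 2082 is a Monday.
From March 2, 2082 to May 24, 2083 is 449 days inclusive.
449 = 7 × 64 + 1, so there are 64 full weeks plus 1 extra day.
Each full week contributes 2 weekend days (Sat, Sun): 64 × 2 = 128.
The 1 extra day is Monday — none qualify.
Total: 128 + 0 = 128.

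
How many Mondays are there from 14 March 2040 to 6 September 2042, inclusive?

129

14 March 2040 is a Wednesday.
The range spans 907 days (inclusive of both endpoints).
907 = 7 × 129 + 4, so there are 129 full weeks plus 4 extra days.
Each full week contributes one Monday: 129 so far.
The 4 extra days are Wed, Thu, Fri, Sat — none qualify.
Total: 129 + 0 = 129.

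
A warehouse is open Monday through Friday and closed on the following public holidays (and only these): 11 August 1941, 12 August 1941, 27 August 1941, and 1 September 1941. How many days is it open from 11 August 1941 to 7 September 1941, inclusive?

16

11 August 1941 is a Monday.
That's 28 days from start to end, counting both.
28 = 7 × 4, so the span is exactly 4 full weeks.
Each full week contributes 5 weekdays (Mon–Fri): 4 × 5 = 20.
Holidays: 11 August 1941 (Mon); 12 August 1941 (Tue); 27 August 1941 (Wed); 1 September 1941 (Mon).
All 4 holidays fall on weekdays, so subtract 4.
Business days: 20 − 4 = 16.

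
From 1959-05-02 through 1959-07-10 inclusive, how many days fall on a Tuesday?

10

1959-05-02 is a Saturday.
From 1959-05-02 to 1959-07-10 is 70 days inclusive.
70 = 7 × 10, so the span is exactly 10 full weeks.
Each full week contributes one Tuesday: 10 so far.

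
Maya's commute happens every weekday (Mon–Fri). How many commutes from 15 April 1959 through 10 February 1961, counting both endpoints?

478 weekdays

15 April 1959 is a Wednesday.
The range spans 668 days (inclusive of both endpoints).
668 = 7 × 95 + 3, so there are 95 full weeks plus 3 extra days.
Each full week contributes 5 weekdays (Mon–Fri): 95 × 5 = 475.
The 3 extra days are Wed, Thu, Fri — 3 of them qualify.
Total: 475 + 3 = 478.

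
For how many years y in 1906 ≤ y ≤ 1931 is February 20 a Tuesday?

Day of week of February 20 in each year:
1906: Tue ✓, 1907: Wed, 1908: Thu, 1909: Sat, 1910: Sun, 1911: Mon, 1912: Tue ✓, 1913: Thu, 1914: Fri, 1915: Sat, 1916: Sun, 1917: Tue ✓, 1918: Wed, 1919: Thu, 1920: Fri, 1921: Sun, 1922: Mon, 1923: Tue ✓, 1924: Wed, 1925: Fri, 1926: Sat, 1927: Sun, 1928: Mon, 1929: Wed, 1930: Thu, 1931: Fri
Tuesdays: 1906, 1912, 1917, 1923.

4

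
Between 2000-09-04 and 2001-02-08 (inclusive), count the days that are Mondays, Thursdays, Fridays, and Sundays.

2000-09-04 is a Monday.
That's 158 days from start to end, counting both.
158 = 7 × 22 + 4, so there are 22 full weeks plus 4 extra days.
Each full week contributes 4 days from the set (Mon, Thu, Fri, Sun): 22 × 4 = 88.
The 4 extra days are Monday, Tuesday, Wednesday, Thursday — 2 of them qualify.
Total: 88 + 2 = 90.

90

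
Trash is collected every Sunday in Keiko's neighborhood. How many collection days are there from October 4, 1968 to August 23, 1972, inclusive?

October 4, 1968 is a Friday.
That's 1420 days from start to end, counting both.
1420 = 7 × 202 + 6, so there are 202 full weeks plus 6 extra days.
Each full week contributes one Sunday: 202 so far.
The 6 extra days are Fri, Sat, Sun, Mon, Tue, Wed — 1 of them qualifies.
Total: 202 + 1 = 203.

203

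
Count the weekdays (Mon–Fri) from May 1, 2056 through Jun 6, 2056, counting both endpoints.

May 1, 2056 is a Monday.
That's 37 days from start to end, counting both.
37 = 7 × 5 + 2, so there are 5 full weeks plus 2 extra days.
Each full week contributes 5 weekdays (Mon–Fri): 5 × 5 = 25.
The 2 extra days are Monday, Tuesday — 2 of them qualify.
Total: 25 + 2 = 27.

27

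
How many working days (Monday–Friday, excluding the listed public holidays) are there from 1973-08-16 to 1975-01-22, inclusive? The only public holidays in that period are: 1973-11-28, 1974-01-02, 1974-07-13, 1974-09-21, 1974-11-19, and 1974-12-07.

372 working days

1973-08-16 is a Thursday.
The range spans 525 days (inclusive of both endpoints).
525 = 7 × 75, so the span is exactly 75 full weeks.
Each full week contributes 5 weekdays (Mon–Fri): 75 × 5 = 375.
Holidays: 1973-11-28 (Wed); 1974-01-02 (Wed); 1974-07-13 (Sat); 1974-09-21 (Sat); 1974-11-19 (Tue); 1974-12-07 (Sat).
3 of the 6 holidays fall on weekdays; the rest are weekends and were already excluded.
Business days: 375 − 3 = 372.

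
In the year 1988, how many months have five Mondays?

A month has five Mondays exactly when Monday falls within its first (length − 28) days.
Jan: 31 days, starts Fri → 5 of Fri, Sat, Sun
Feb: 29 days, starts Mon → 5 of Mon ✓
Mar: 31 days, starts Tue → 5 of Tue, Wed, Thu
Apr: 30 days, starts Fri → 5 of Fri, Sat
May: 31 days, starts Sun → 5 of Sun, Mon, Tue ✓
Jun: 30 days, starts Wed → 5 of Wed, Thu
Jul: 31 days, starts Fri → 5 of Fri, Sat, Sun
Aug: 31 days, starts Mon → 5 of Mon, Tue, Wed ✓
Sep: 30 days, starts Thu → 5 of Thu, Fri
Oct: 31 days, starts Sat → 5 of Sat, Sun, Mon ✓
Nov: 30 days, starts Tue → 5 of Tue, Wed
Dec: 31 days, starts Thu → 5 of Thu, Fri, Sat
Months with five Mondays: Feb, May, Aug, Oct.

4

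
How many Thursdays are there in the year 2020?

January 1, 2020 is a Wednesday.
The range spans 366 days (inclusive of both endpoints).
366 = 7 × 52 + 2, so there are 52 full weeks plus 2 extra days.
Each full week contributes one Thursday: 52 so far.
The 2 extra days are Wed, Thu — 1 of them qualifies.
Total: 52 + 1 = 53.

53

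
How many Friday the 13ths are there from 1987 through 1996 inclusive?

18

Friday-the-13ths by year:
1987: Feb, Mar, Nov
1988: May
1989: Jan, Oct
1990: Apr, Jul
1991: Sep, Dec
1992: Mar, Nov
1993: Aug
1994: May
1995: Jan, Oct
1996: Sep, Dec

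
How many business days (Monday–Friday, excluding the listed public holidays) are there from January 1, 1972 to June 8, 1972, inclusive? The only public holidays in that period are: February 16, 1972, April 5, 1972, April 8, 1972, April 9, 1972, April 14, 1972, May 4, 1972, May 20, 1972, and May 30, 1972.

January 1, 1972 is a Saturday.
From January 1, 1972 to June 8, 1972 is 160 days inclusive.
160 = 7 × 22 + 6, so there are 22 full weeks plus 6 extra days.
Each full week contributes 5 weekdays (Mon–Fri): 22 × 5 = 110.
The 6 extra days are Saturday, Sunday, Monday, Tuesday, Wednesday, Thursday — 4 of them qualify.
Total: 110 + 4 = 114.
Holidays: February 16, 1972 (Wed); April 5, 1972 (Wed); April 8, 1972 (Sat); April 9, 1972 (Sun); April 14, 1972 (Fri); May 4, 1972 (Thu); May 20, 1972 (Sat); May 30, 1972 (Tue).
5 of the 8 holidays fall on weekdays; the rest are weekends and were already excluded.
Business days: 114 − 5 = 109.

109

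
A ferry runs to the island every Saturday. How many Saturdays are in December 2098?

4

1 December 2098 is a Monday.
The range spans 31 days (inclusive of both endpoints).
31 = 7 × 4 + 3, so there are 4 full weeks plus 3 extra days.
Each full week contributes one Saturday: 4 so far.
The 3 extra days are Monday, Tuesday, Wednesday — none qualify.
Total: 4 + 0 = 4.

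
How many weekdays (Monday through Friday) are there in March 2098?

21

Mar 1, 2098 is a Saturday.
That's 31 days from start to end, counting both.
31 = 7 × 4 + 3, so there are 4 full weeks plus 3 extra days.
Each full week contributes 5 weekdays (Mon–Fri): 4 × 5 = 20.
The 3 extra days are Sat, Sun, Mon — 1 of them qualifies.
Total: 20 + 1 = 21.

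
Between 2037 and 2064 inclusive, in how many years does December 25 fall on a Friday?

4

Day of week of December 25 in each year:
2037: Fri ✓, 2038: Sat, 2039: Sun, 2040: Tue, 2041: Wed, 2042: Thu, 2043: Fri ✓, 2044: Sun, 2045: Mon, 2046: Tue, 2047: Wed, 2048: Fri ✓, 2049: Sat, 2050: Sun, 2051: Mon, 2052: Wed, 2053: Thu, 2054: Fri ✓, 2055: Sat, 2056: Mon, 2057: Tue, 2058: Wed, 2059: Thu, 2060: Sat, 2061: Sun, 2062: Mon, 2063: Tue, 2064: Thu
Fridays: 2037, 2043, 2048, 2054.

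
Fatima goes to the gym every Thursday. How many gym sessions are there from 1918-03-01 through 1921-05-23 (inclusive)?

1918-03-01 is a Friday.
From 1918-03-01 to 1921-05-23 is 1180 days inclusive.
1180 = 7 × 168 + 4, so there are 168 full weeks plus 4 extra days.
Each full week contributes one Thursday: 168 so far.
The 4 extra days are Fri, Sat, Sun, Mon — none qualify.
Total: 168 + 0 = 168.

168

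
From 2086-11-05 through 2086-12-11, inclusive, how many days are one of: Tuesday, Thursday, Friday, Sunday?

2086-11-05 is a Tuesday.
From 2086-11-05 to 2086-12-11 is 37 days inclusive.
37 = 7 × 5 + 2, so there are 5 full weeks plus 2 extra days.
Each full week contributes 4 days from the set (Tue, Thu, Fri, Sun): 5 × 4 = 20.
The 2 extra days are Tuesday, Wednesday — 1 of them qualifies.
Total: 20 + 1 = 21.

21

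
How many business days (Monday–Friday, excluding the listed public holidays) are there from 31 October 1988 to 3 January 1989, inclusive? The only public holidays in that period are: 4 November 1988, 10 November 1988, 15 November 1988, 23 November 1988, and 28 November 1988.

42

31 October 1988 is a Monday.
The range spans 65 days (inclusive of both endpoints).
65 = 7 × 9 + 2, so there are 9 full weeks plus 2 extra days.
Each full week contributes 5 weekdays (Mon–Fri): 9 × 5 = 45.
The 2 extra days are Monday, Tuesday — 2 of them qualify.
Total: 45 + 2 = 47.
Holidays: 4 November 1988 (Fri); 10 November 1988 (Thu); 15 November 1988 (Tue); 23 November 1988 (Wed); 28 November 1988 (Mon).
All 5 holidays fall on weekdays, so subtract 5.
Business days: 47 − 5 = 42.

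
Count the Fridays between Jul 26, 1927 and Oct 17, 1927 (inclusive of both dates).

12 Fridays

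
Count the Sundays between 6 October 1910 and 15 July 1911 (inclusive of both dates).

40

6 October 1910 is a Thursday.
The range spans 283 days (inclusive of both endpoints).
283 = 7 × 40 + 3, so there are 40 full weeks plus 3 extra days.
Each full week contributes one Sunday: 40 so far.
The 3 extra days are Thursday, Friday, Saturday — none qualify.
Total: 40 + 0 = 40.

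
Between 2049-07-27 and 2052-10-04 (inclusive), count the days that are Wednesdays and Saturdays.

333

2049-07-27 is a Tuesday.
From 2049-07-27 to 2052-10-04 is 1166 days inclusive.
1166 = 7 × 166 + 4, so there are 166 full weeks plus 4 extra days.
Each full week contributes 2 days from the set (Wed, Sat): 166 × 2 = 332.
The 4 extra days are Tuesday, Wednesday, Thursday, Friday — 1 of them qualifies.
Total: 332 + 1 = 333.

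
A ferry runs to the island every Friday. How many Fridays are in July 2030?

4

2030-07-01 is a Monday.
The range spans 31 days (inclusive of both endpoints).
31 = 7 × 4 + 3, so there are 4 full weeks plus 3 extra days.
Each full week contributes one Friday: 4 so far.
The 3 extra days are Mon, Tue, Wed — none qualify.
Total: 4 + 0 = 4.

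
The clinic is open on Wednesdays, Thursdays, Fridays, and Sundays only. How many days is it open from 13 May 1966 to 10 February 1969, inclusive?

574

13 May 1966 is a Friday.
From 13 May 1966 to 10 February 1969 is 1005 days inclusive.
1005 = 7 × 143 + 4, so there are 143 full weeks plus 4 extra days.
Each full week contributes 4 days from the set (Wed, Thu, Fri, Sun): 143 × 4 = 572.
The 4 extra days are Fri, Sat, Sun, Mon — 2 of them qualify.
Total: 572 + 2 = 574.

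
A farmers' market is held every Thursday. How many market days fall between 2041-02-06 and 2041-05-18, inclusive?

2041-02-06 is a Wednesday.
From 2041-02-06 to 2041-05-18 is 102 days inclusive.
102 = 7 × 14 + 4, so there are 14 full weeks plus 4 extra days.
Each full week contributes one Thursday: 14 so far.
The 4 extra days are Wednesday, Thursday, Friday, Saturday — 1 of them qualifies.
Total: 14 + 1 = 15.

15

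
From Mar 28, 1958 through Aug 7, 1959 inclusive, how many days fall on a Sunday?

71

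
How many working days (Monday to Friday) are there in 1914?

1914-01-01 is a Thursday.
The range spans 365 days (inclusive of both endpoints).
365 = 7 × 52 + 1, so there are 52 full weeks plus 1 extra day.
Each full week contributes 5 weekdays (Mon–Fri): 52 × 5 = 260.
The 1 extra day is Thu — 1 of them qualifies.
Total: 260 + 1 = 261.

261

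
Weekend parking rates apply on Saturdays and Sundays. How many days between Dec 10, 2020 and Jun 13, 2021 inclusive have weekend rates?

54

Dec 10, 2020 is a Thursday.
That's 186 days from start to end, counting both.
186 = 7 × 26 + 4, so there are 26 full weeks plus 4 extra days.
Each full week contributes 2 weekend days (Sat, Sun): 26 × 2 = 52.
The 4 extra days are Thursday, Friday, Saturday, Sunday — 2 of them qualify.
Total: 52 + 2 = 54.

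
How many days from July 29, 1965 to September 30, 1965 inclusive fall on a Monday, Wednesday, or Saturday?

July 29, 1965 is a Thursday.
That's 64 days from start to end, counting both.
64 = 7 × 9 + 1, so there are 9 full weeks plus 1 extra day.
Each full week contributes 3 days from the set (Mon, Wed, Sat): 9 × 3 = 27.
The 1 extra day is Thursday — none qualify.
Total: 27 + 0 = 27.

27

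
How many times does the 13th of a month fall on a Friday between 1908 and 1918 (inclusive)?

18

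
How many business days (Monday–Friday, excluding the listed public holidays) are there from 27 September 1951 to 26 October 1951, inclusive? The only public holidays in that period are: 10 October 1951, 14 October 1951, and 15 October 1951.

20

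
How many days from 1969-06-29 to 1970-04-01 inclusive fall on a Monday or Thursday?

1969-06-29 is a Sunday.
The range spans 277 days (inclusive of both endpoints).
277 = 7 × 39 + 4, so there are 39 full weeks plus 4 extra days.
Each full week contributes 2 days from the set (Mon, Thu): 39 × 2 = 78.
The 4 extra days are Sunday, Monday, Tuesday, Wednesday — 1 of them qualifies.
Total: 78 + 1 = 79.

79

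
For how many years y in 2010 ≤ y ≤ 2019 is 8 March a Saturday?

Day of week of March 8 in each year:
2010: Mon, 2011: Tue, 2012: Thu, 2013: Fri, 2014: Sat ✓, 2015: Sun, 2016: Tue, 2017: Wed, 2018: Thu, 2019: Fri
Saturdays: 2014.

1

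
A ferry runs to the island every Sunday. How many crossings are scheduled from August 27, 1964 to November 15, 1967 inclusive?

August 27, 1964 is a Thursday.
That's 1176 days from start to end, counting both.
1176 = 7 × 168, so the span is exactly 168 full weeks.
Each full week contributes one Sunday: 168 so far.

168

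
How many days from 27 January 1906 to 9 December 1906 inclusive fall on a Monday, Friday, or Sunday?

136

27 January 1906 is a Saturday.
That's 317 days from start to end, counting both.
317 = 7 × 45 + 2, so there are 45 full weeks plus 2 extra days.
Each full week contributes 3 days from the set (Mon, Fri, Sun): 45 × 3 = 135.
The 2 extra days are Saturday, Sunday — 1 of them qualifies.
Total: 135 + 1 = 136.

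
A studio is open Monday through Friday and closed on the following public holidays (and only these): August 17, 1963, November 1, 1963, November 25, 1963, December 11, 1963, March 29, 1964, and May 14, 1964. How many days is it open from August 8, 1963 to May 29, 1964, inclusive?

August 8, 1963 is a Thursday.
That's 296 days from start to end, counting both.
296 = 7 × 42 + 2, so there are 42 full weeks plus 2 extra days.
Each full week contributes 5 weekdays (Mon–Fri): 42 × 5 = 210.
The 2 extra days are Thursday, Friday — 2 of them qualify.
Total: 210 + 2 = 212.
Holidays: August 17, 1963 (Sat); November 1, 1963 (Fri); November 25, 1963 (Mon); December 11, 1963 (Wed); March 29, 1964 (Sun); May 14, 1964 (Thu).
4 of the 6 holidays fall on weekdays; the rest are weekends and were already excluded.
Business days: 212 − 4 = 208.

208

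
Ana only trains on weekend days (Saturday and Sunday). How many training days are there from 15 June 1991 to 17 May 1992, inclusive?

15 June 1991 is a Saturday.
From 15 June 1991 to 17 May 1992 is 338 days inclusive.
338 = 7 × 48 + 2, so there are 48 full weeks plus 2 extra days.
Each full week contributes 2 weekend days (Sat, Sun): 48 × 2 = 96.
The 2 extra days are Sat, Sun — 2 of them qualify.
Total: 96 + 2 = 98.

98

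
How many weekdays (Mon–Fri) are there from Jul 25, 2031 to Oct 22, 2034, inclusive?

Jul 25, 2031 is a Friday.
That's 1186 days from start to end, counting both.
1186 = 7 × 169 + 3, so there are 169 full weeks plus 3 extra days.
Each full week contributes 5 weekdays (Mon–Fri): 169 × 5 = 845.
The 3 extra days are Friday, Saturday, Sunday — 1 of them qualifies.
Total: 845 + 1 = 846.

846 weekdays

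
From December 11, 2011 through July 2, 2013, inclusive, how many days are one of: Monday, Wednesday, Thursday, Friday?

December 11, 2011 is a Sunday.
That's 570 days from start to end, counting both.
570 = 7 × 81 + 3, so there are 81 full weeks plus 3 extra days.
Each full week contributes 4 days from the set (Mon, Wed, Thu, Fri): 81 × 4 = 324.
The 3 extra days are Sunday, Monday, Tuesday — 1 of them qualifies.
Total: 324 + 1 = 325.

325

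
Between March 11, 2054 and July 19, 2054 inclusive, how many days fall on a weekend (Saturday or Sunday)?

38

March 11, 2054 is a Wednesday.
From March 11, 2054 to July 19, 2054 is 131 days inclusive.
131 = 7 × 18 + 5, so there are 18 full weeks plus 5 extra days.
Each full week contributes 2 weekend days (Sat, Sun): 18 × 2 = 36.
The 5 extra days are Wednesday, Thursday, Friday, Saturday, Sunday — 2 of them qualify.
Total: 36 + 2 = 38.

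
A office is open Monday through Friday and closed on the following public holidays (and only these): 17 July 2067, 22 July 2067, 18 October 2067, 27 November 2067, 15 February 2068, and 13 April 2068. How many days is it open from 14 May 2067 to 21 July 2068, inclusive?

306

14 May 2067 is a Saturday.
That's 435 days from start to end, counting both.
435 = 7 × 62 + 1, so there are 62 full weeks plus 1 extra day.
Each full week contributes 5 weekdays (Mon–Fri): 62 × 5 = 310.
The 1 extra day is Sat — none qualify.
Total: 310 + 0 = 310.
Holidays: 17 July 2067 (Sun); 22 July 2067 (Fri); 18 October 2067 (Tue); 27 November 2067 (Sun); 15 February 2068 (Wed); 13 April 2068 (Fri).
4 of the 6 holidays fall on weekdays; the rest are weekends and were already excluded.
Business days: 310 − 4 = 306.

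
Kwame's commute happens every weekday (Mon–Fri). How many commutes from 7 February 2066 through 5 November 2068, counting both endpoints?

7 February 2066 is a Sunday.
That's 1003 days from start to end, counting both.
1003 = 7 × 143 + 2, so there are 143 full weeks plus 2 extra days.
Each full week contributes 5 weekdays (Mon–Fri): 143 × 5 = 715.
The 2 extra days are Sun, Mon — 1 of them qualifies.
Total: 715 + 1 = 716.

716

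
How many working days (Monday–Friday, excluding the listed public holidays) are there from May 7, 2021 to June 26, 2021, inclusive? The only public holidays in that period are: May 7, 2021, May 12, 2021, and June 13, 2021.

34 working days

May 7, 2021 is a Friday.
From May 7, 2021 to June 26, 2021 is 51 days inclusive.
51 = 7 × 7 + 2, so there are 7 full weeks plus 2 extra days.
Each full week contributes 5 weekdays (Mon–Fri): 7 × 5 = 35.
The 2 extra days are Friday, Saturday — 1 of them qualifies.
Total: 35 + 1 = 36.
Holidays: May 7, 2021 (Fri); May 12, 2021 (Wed); June 13, 2021 (Sun).
2 of the 3 holidays fall on weekdays; the rest are weekends and were already excluded.
Business days: 36 − 2 = 34.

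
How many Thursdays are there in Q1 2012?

13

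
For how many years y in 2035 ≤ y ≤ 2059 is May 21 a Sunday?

3

Day of week of May 21 in each year:
2035: Mon, 2036: Wed, 2037: Thu, 2038: Fri, 2039: Sat, 2040: Mon, 2041: Tue, 2042: Wed, 2043: Thu, 2044: Sat, 2045: Sun ✓, 2046: Mon, 2047: Tue, 2048: Thu, 2049: Fri, 2050: Sat, 2051: Sun ✓, 2052: Tue, 2053: Wed, 2054: Thu, 2055: Fri, 2056: Sun ✓, 2057: Mon, 2058: Tue, 2059: Wed
Sundays: 2045, 2051, 2056.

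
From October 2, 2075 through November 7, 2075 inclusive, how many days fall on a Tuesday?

5 Tuesdays

October 2, 2075 is a Wednesday.
The range spans 37 days (inclusive of both endpoints).
37 = 7 × 5 + 2, so there are 5 full weeks plus 2 extra days.
Each full week contributes one Tuesday: 5 so far.
The 2 extra days are Wednesday, Thursday — none qualify.
Total: 5 + 0 = 5.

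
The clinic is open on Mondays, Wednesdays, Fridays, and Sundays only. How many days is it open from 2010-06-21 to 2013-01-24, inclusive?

542

2010-06-21 is a Monday.
That's 949 days from start to end, counting both.
949 = 7 × 135 + 4, so there are 135 full weeks plus 4 extra days.
Each full week contributes 4 days from the set (Mon, Wed, Fri, Sun): 135 × 4 = 540.
The 4 extra days are Monday, Tuesday, Wednesday, Thursday — 2 of them qualify.
Total: 540 + 2 = 542.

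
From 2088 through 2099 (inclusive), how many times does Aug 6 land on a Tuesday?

1

Day of week of August 6 in each year:
2088: Fri, 2089: Sat, 2090: Sun, 2091: Mon, 2092: Wed, 2093: Thu, 2094: Fri, 2095: Sat, 2096: Mon, 2097: Tue ✓, 2098: Wed, 2099: Thu
Tuesdays: 2097.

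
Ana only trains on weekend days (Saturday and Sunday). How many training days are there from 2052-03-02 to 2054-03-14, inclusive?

2052-03-02 is a Saturday.
From 2052-03-02 to 2054-03-14 is 743 days inclusive.
743 = 7 × 106 + 1, so there are 106 full weeks plus 1 extra day.
Each full week contributes 2 weekend days (Sat, Sun): 106 × 2 = 212.
The 1 extra day is Sat — 1 of them qualifies.
Total: 212 + 1 = 213.

213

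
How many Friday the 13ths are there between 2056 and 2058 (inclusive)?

5

Friday-the-13ths by year:
2056: Oct
2057: Apr, Jul
2058: Sep, Dec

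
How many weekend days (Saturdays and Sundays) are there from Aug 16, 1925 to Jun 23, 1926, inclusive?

89

Aug 16, 1925 is a Sunday.
That's 312 days from start to end, counting both.
312 = 7 × 44 + 4, so there are 44 full weeks plus 4 extra days.
Each full week contributes 2 weekend days (Sat, Sun): 44 × 2 = 88.
The 4 extra days are Sunday, Monday, Tuesday, Wednesday — 1 of them qualifies.
Total: 88 + 1 = 89.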